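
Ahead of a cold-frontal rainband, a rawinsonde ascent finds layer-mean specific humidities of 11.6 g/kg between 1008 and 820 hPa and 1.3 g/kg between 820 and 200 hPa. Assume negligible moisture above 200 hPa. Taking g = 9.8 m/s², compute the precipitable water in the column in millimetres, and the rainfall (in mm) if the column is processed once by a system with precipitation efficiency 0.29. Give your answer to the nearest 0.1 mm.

Precipitable water is the column-integrated vapour mass per unit area: PW = (1/g) Σ q̄ Δp, with q in kg/kg and Δp in Pa (1 kg/m² of water = 1 mm).
Layer 1008–820 hPa: Δp = 188 hPa = 18800 Pa, q̄ = 0.0116 kg/kg → 0.0116 × 18800 / 9.8 = 22.25 mm
Layer 820–200 hPa: Δp = 620 hPa = 62000 Pa, q̄ = 0.0013 kg/kg → 0.0013 × 62000 / 9.8 = 8.22 mm
PW = 22.25 + 8.22 = 30.47 ≈ 30.5 mm.
Rainfall = ε × PW = 0.29 × 30.5 = 8.8 mm.

PW ≈ 30.5 mm; rainfall ≈ 8.8 mm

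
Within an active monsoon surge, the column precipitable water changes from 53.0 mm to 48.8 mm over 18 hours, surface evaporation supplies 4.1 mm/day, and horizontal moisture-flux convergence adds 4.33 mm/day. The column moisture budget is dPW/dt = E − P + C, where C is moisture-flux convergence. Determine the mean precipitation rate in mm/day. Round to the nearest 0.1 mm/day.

P ≈ 14.0 mm/day

dPW/dt = (48.8 − 53.0) mm / (18/24 day) = -5.600 mm/day.
P = E + C − dPW/dt = 4.1 + (4.33) − (-5.600) = 14.0 mm/day.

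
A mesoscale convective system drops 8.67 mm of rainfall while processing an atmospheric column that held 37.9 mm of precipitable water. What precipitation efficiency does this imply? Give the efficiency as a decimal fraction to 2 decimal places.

ε = rainfall / PW = 8.67 / 37.9 = 0.23.

ε ≈ 0.23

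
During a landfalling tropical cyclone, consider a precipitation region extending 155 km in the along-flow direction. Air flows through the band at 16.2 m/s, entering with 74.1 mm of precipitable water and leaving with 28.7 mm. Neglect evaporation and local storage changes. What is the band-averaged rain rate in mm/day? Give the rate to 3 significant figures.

R ≈ 410 mm/day

Column moisture flux per unit crosswind length is F = V × PW.
Inflow: F_in = 16.2 × 74.1 = 1200.42 mm·m/s
Outflow: F_out = 16.2 × 28.7 = 464.94 mm·m/s
Steady-state rate R = (F_in − F_out)/L = (1200.42 − 464.94) / 155000 m = 4.745e-03 mm/s.
R = 4.745e-03 × 3600 × 24 = 410 mm/day.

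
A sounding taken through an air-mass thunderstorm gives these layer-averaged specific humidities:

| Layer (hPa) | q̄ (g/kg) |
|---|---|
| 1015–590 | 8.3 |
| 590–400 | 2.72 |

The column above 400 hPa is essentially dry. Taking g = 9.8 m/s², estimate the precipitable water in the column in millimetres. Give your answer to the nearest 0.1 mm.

PW ≈ 41.3 mm

Precipitable water is the column-integrated vapour mass per unit area: PW = (1/g) Σ q̄ Δp, with q in kg/kg and Δp in Pa (1 kg/m² of water = 1 mm).
Layer 1015–590 hPa: Δp = 425 hPa = 42500 Pa, q̄ = 0.0083 kg/kg → 0.0083 × 42500 / 9.8 = 35.99 mm
Layer 590–400 hPa: Δp = 190 hPa = 19000 Pa, q̄ = 0.00272 kg/kg → 0.00272 × 19000 / 9.8 = 5.27 mm
PW = 35.99 + 5.27 = 41.26 ≈ 41.3 mm.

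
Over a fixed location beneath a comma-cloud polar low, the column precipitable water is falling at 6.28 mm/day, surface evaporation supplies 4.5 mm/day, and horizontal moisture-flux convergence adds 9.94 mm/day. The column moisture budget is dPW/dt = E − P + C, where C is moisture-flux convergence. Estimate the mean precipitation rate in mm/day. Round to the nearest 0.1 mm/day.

dPW/dt = -6.28 mm/day.
P = E + C − dPW/dt = 4.5 + (9.94) − (-6.28) = 20.7 mm/day.

P ≈ 20.7 mm/day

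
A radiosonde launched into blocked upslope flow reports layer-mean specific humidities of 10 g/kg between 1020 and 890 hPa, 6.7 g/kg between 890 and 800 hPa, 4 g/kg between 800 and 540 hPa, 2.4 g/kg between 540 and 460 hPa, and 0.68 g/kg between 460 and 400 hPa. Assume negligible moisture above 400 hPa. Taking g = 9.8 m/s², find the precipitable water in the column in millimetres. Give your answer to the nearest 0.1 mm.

Precipitable water is the column-integrated vapour mass per unit area: PW = (1/g) Σ q̄ Δp, with q in kg/kg and Δp in Pa (1 kg/m² of water = 1 mm).
Layer 1020–890 hPa: Δp = 130 hPa = 13000 Pa, q̄ = 0.01 kg/kg → 0.01 × 13000 / 9.8 = 13.27 mm
Layer 890–800 hPa: Δp = 90 hPa = 9000 Pa, q̄ = 0.0067 kg/kg → 0.0067 × 9000 / 9.8 = 6.15 mm
Layer 800–540 hPa: Δp = 260 hPa = 26000 Pa, q̄ = 0.004 kg/kg → 0.004 × 26000 / 9.8 = 10.61 mm
Layer 540–460 hPa: Δp = 80 hPa = 8000 Pa, q̄ = 0.0024 kg/kg → 0.0024 × 8000 / 9.8 = 1.96 mm
Layer 460–400 hPa: Δp = 60 hPa = 6000 Pa, q̄ = 0.00068 kg/kg → 0.00068 × 6000 / 9.8 = 0.42 mm
PW = 13.27 + 6.15 + 10.61 + 1.96 + 0.42 = 32.41 ≈ 32.4 mm.

PW ≈ 32.4 mm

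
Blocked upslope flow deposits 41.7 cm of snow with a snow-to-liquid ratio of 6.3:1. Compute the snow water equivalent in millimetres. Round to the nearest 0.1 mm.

SWE ≈ 66.2 mm

SWE = snow depth / ratio = 41.7 cm / 6.3 = 6.619 cm = 66.2 mm.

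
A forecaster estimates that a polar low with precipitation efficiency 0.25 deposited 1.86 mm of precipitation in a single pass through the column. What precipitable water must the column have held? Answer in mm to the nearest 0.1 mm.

PW = precipitation / ε = 1.86 / 0.25 = 7.4 mm.

PW ≈ 7.4 mm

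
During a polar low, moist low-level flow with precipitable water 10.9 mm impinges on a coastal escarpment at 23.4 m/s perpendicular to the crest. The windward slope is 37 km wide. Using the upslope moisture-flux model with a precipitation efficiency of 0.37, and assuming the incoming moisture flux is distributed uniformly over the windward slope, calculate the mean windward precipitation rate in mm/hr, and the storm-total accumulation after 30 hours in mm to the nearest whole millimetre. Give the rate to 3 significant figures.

Incoming column moisture flux per unit ridge length: F = V × PW = 23.4 × 10.9 = 255.06 mm·m/s.
Spread over the 37 km slope with efficiency ε = 0.37: R = ε·F/W = 0.37 × 255.06 / 37000 m = 2.551e-03 mm/s.
R = 2.551e-03 × 3600 = 9.18 mm/hr.
Over 30 h: total = 9.18 × 30 = 275.4 ≈ 275 mm.

R ≈ 9.18 mm/hr; total ≈ 275 mm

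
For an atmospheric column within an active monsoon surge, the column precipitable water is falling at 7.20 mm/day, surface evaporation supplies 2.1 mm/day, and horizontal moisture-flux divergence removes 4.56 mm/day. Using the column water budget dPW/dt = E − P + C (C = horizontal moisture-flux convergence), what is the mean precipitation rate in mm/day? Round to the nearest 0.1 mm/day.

dPW/dt = -7.20 mm/day.
P = E + C − dPW/dt = 2.1 + (-4.56) − (-7.20) = 4.7 mm/day.

P ≈ 4.7 mm/day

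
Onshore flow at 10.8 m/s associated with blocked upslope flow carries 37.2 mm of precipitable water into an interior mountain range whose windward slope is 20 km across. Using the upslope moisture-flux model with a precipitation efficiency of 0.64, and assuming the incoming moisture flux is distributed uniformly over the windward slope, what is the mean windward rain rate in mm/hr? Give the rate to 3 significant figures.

R ≈ 46.3 mm/hr

Incoming column moisture flux per unit ridge length: F = V × PW = 10.8 × 37.2 = 401.76 mm·m/s.
Spread over the 20 km slope with efficiency ε = 0.64: R = ε·F/W = 0.64 × 401.76 / 20000 m = 1.286e-02 mm/s.
R = 1.286e-02 × 3600 = 46.3 mm/hr.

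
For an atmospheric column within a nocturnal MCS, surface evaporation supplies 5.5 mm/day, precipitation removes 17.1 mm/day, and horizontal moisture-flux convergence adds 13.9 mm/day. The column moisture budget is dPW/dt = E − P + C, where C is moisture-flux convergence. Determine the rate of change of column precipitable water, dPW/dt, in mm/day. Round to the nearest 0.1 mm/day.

dPW/dt = E − P + C = 5.5 − 17.1 + (13.9) = 2.3 mm/day.

dPW/dt ≈ 2.3 mm/day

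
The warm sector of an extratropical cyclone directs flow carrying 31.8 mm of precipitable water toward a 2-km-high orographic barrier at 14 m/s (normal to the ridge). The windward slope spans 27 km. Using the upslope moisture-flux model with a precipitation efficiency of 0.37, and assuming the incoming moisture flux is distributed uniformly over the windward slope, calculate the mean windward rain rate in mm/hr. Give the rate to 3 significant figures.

R ≈ 22.0 mm/hr

Incoming column moisture flux per unit ridge length: F = V × PW = 14 × 31.8 = 445.2 mm·m/s.
Spread over the 27 km slope with efficiency ε = 0.37: R = ε·F/W = 0.37 × 445.2 / 27000 m = 6.101e-03 mm/s.
R = 6.101e-03 × 3600 = 22.0 mm/hr.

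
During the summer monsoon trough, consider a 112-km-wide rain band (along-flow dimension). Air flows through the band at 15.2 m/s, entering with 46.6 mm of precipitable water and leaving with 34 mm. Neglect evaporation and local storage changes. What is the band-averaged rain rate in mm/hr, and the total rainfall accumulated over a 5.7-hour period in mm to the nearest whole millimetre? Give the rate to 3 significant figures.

Column moisture flux per unit crosswind length is F = V × PW.
Inflow: F_in = 15.2 × 46.6 = 708.32 mm·m/s
Outflow: F_out = 15.2 × 34 = 516.8 mm·m/s
Steady-state rate R = (F_in − F_out)/L = (708.32 − 516.8) / 112000 m = 1.710e-03 mm/s.
R = 1.710e-03 × 3600 = 6.16 mm/hr.
Over 5.7 h: total = 6.16 × 5.7 = 35.112 ≈ 35 mm.

R ≈ 6.16 mm/hr; total ≈ 35 mm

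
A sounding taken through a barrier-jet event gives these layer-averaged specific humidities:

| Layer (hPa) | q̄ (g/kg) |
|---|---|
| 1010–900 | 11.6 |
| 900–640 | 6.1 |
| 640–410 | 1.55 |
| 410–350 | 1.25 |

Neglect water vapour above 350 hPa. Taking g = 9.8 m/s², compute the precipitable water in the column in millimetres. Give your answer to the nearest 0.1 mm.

PW ≈ 33.6 mm

Precipitable water is the column-integrated vapour mass per unit area: PW = (1/g) Σ q̄ Δp, with q in kg/kg and Δp in Pa (1 kg/m² of water = 1 mm).
Layer 1010–900 hPa: Δp = 110 hPa = 11000 Pa, q̄ = 0.0116 kg/kg → 0.0116 × 11000 / 9.8 = 13.02 mm
Layer 900–640 hPa: Δp = 260 hPa = 26000 Pa, q̄ = 0.0061 kg/kg → 0.0061 × 26000 / 9.8 = 16.18 mm
Layer 640–410 hPa: Δp = 230 hPa = 23000 Pa, q̄ = 0.00155 kg/kg → 0.00155 × 23000 / 9.8 = 3.64 mm
Layer 410–350 hPa: Δp = 60 hPa = 6000 Pa, q̄ = 0.00125 kg/kg → 0.00125 × 6000 / 9.8 = 0.77 mm
PW = 13.02 + 16.18 + 3.64 + 0.77 = 33.61 ≈ 33.6 mm.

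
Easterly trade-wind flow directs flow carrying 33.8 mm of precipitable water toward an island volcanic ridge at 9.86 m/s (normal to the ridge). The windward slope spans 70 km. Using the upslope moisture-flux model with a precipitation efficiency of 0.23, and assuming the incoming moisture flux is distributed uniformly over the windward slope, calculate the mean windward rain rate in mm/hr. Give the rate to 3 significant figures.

R ≈ 3.94 mm/hr

Incoming column moisture flux per unit ridge length: F = V × PW = 9.86 × 33.8 = 333.268 mm·m/s.
Spread over the 70 km slope with efficiency ε = 0.23: R = ε·F/W = 0.23 × 333.268 / 70000 m = 1.095e-03 mm/s.
R = 1.095e-03 × 3600 = 3.94 mm/hr.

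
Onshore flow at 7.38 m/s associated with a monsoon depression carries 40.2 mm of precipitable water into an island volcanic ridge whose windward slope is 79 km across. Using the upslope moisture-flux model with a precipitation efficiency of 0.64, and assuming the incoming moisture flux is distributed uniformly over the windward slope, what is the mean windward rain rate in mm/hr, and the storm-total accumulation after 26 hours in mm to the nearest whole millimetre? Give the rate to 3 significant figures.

Incoming column moisture flux per unit ridge length: F = V × PW = 7.38 × 40.2 = 296.676 mm·m/s.
Spread over the 79 km slope with efficiency ε = 0.64: R = ε·F/W = 0.64 × 296.676 / 79000 m = 2.403e-03 mm/s.
R = 2.403e-03 × 3600 = 8.65 mm/hr.
Over 26 h: total = 8.65 × 26 = 224.9 ≈ 225 mm.

R ≈ 8.65 mm/hr; total ≈ 225 mm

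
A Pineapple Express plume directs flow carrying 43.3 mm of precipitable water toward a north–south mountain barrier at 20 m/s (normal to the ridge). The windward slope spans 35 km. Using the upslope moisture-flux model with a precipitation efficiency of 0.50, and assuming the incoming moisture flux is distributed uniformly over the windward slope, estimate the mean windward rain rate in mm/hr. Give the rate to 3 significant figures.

R ≈ 44.5 mm/hr

Incoming column moisture flux per unit ridge length: F = V × PW = 20 × 43.3 = 866 mm·m/s.
Spread over the 35 km slope with efficiency ε = 0.50: R = ε·F/W = 0.50 × 866 / 35000 m = 1.237e-02 mm/s.
R = 1.237e-02 × 3600 = 44.5 mm/hr.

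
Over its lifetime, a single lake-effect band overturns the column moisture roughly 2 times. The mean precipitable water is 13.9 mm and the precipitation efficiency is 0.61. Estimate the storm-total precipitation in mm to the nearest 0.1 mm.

Each cycle deposits ε × PW = 0.61 × 13.9 = 8.479 mm.
Over 2 cycles: 2 × 8.479 = 17.0 mm.

precipitation ≈ 17.0 mm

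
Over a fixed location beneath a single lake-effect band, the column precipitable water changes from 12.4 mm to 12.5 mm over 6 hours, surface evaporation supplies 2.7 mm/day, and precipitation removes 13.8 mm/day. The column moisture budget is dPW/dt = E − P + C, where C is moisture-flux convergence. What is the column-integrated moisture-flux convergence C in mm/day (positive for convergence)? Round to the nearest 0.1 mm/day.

dPW/dt = (12.5 − 12.4) mm / (6/24 day) = +0.400 mm/day.
C = dPW/dt − E + P = (+0.400) − 2.7 + 13.8 = 11.5 mm/day.

C ≈ 11.5 mm/day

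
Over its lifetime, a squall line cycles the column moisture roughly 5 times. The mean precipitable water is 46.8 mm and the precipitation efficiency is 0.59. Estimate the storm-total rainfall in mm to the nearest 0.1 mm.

rainfall ≈ 138.1 mm

Each cycle deposits ε × PW = 0.59 × 46.8 = 27.612 mm.
Over 5 cycles: 5 × 27.612 = 138.1 mm.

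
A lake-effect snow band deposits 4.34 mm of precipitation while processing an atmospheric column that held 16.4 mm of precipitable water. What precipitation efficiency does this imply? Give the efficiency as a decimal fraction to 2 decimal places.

ε ≈ 0.26

ε = precipitation / PW = 4.34 / 16.4 = 0.26.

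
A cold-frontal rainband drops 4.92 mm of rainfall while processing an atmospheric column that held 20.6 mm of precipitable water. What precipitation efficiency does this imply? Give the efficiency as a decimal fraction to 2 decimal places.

ε = rainfall / PW = 4.92 / 20.6 = 0.24.

ε ≈ 0.24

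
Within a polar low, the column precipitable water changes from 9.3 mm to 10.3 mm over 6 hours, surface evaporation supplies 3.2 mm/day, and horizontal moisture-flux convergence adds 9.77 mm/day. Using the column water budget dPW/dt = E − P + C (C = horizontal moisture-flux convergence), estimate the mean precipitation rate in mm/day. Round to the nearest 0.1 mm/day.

P ≈ 9.0 mm/day

dPW/dt = (10.3 − 9.3) mm / (6/24 day) = +4.000 mm/day.
P = E + C − dPW/dt = 3.2 + (9.77) − (+4.000) = 9.0 mm/day.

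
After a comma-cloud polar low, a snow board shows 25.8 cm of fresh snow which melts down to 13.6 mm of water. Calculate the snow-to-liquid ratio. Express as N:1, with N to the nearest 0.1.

ratio ≈ 19.0

Ratio = snow depth / SWE = 258 mm / 13.6 mm = 19.0, i.e. 19.0:1.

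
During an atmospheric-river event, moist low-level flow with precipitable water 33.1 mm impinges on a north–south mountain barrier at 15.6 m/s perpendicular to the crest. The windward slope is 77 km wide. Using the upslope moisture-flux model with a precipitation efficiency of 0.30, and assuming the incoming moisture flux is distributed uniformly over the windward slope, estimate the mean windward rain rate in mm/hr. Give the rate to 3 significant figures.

R ≈ 7.24 mm/hr

Incoming column moisture flux per unit ridge length: F = V × PW = 15.6 × 33.1 = 516.36 mm·m/s.
Spread over the 77 km slope with efficiency ε = 0.30: R = ε·F/W = 0.30 × 516.36 / 77000 m = 2.012e-03 mm/s.
R = 2.012e-03 × 3600 = 7.24 mm/hr.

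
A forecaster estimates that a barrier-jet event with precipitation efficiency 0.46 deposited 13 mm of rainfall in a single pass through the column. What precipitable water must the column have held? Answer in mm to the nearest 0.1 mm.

PW ≈ 28.3 mm

PW = rainfall / ε = 13 / 0.46 = 28.3 mm.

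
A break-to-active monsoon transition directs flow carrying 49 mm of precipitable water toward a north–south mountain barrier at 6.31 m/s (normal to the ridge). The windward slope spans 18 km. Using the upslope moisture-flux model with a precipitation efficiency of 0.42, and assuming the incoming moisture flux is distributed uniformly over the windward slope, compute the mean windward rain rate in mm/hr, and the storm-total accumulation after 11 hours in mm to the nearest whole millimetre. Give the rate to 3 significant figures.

R ≈ 26.0 mm/hr; total ≈ 286 mm

Incoming column moisture flux per unit ridge length: F = V × PW = 6.31 × 49 = 309.19 mm·m/s.
Spread over the 18 km slope with efficiency ε = 0.42: R = ε·F/W = 0.42 × 309.19 / 18000 m = 7.214e-03 mm/s.
R = 7.214e-03 × 3600 = 26.0 mm/hr.
Over 11 h: total = 26.0 × 11 = 286 mm.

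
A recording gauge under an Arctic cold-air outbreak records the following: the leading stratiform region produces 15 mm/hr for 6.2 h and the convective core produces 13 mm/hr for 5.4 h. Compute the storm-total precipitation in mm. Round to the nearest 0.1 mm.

total ≈ 163.2 mm

Total = Σ Rᵢ Δtᵢ = 15 × 6.2 + 13 × 5.4
      = 93 + 70.2 = 163.2 mm.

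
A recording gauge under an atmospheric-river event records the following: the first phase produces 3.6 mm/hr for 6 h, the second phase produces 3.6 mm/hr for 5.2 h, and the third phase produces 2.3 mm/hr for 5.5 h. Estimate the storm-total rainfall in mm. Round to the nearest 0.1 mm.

total ≈ 53.0 mm

Total = Σ Rᵢ Δtᵢ = 3.6 × 6 + 3.6 × 5.2 + 2.3 × 5.5
      = 21.6 + 18.72 + 12.65 = 53.0 mm.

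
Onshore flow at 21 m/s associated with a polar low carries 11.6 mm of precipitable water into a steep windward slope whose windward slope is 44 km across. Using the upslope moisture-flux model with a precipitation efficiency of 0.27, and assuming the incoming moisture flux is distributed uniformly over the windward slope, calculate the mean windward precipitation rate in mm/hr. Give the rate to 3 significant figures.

R ≈ 5.38 mm/hr

Incoming column moisture flux per unit ridge length: F = V × PW = 21 × 11.6 = 243.6 mm·m/s.
Spread over the 44 km slope with efficiency ε = 0.27: R = ε·F/W = 0.27 × 243.6 / 44000 m = 1.495e-03 mm/s.
R = 1.495e-03 × 3600 = 5.38 mm/hr.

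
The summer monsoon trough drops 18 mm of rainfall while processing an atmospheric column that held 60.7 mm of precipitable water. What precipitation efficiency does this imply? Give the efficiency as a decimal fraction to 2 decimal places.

ε ≈ 0.30

ε = rainfall / PW = 18 / 60.7 = 0.30.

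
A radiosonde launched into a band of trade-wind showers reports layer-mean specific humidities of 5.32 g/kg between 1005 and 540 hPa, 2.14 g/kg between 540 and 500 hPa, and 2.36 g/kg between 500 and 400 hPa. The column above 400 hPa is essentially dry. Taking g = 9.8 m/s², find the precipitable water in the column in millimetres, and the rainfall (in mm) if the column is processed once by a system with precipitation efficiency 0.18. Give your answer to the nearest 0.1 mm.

PW ≈ 28.5 mm; rainfall ≈ 5.1 mm

Precipitable water is the column-integrated vapour mass per unit area: PW = (1/g) Σ q̄ Δp, with q in kg/kg and Δp in Pa (1 kg/m² of water = 1 mm).
Layer 1005–540 hPa: Δp = 465 hPa = 46500 Pa, q̄ = 0.00532 kg/kg → 0.00532 × 46500 / 9.8 = 25.24 mm
Layer 540–500 hPa: Δp = 40 hPa = 4000 Pa, q̄ = 0.00214 kg/kg → 0.00214 × 4000 / 9.8 = 0.87 mm
Layer 500–400 hPa: Δp = 100 hPa = 10000 Pa, q̄ = 0.00236 kg/kg → 0.00236 × 10000 / 9.8 = 2.41 mm
PW = 25.24 + 0.87 + 2.41 = 28.52 ≈ 28.5 mm.
Rainfall = ε × PW = 0.18 × 28.5 = 5.1 mm.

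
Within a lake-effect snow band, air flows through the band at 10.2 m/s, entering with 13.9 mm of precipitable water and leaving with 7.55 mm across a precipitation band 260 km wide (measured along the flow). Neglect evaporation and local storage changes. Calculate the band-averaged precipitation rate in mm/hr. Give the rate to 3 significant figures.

R ≈ 0.897 mm/hr

Column moisture flux per unit crosswind length is F = V × PW.
Inflow: F_in = 10.2 × 13.9 = 141.78 mm·m/s
Outflow: F_out = 10.2 × 7.55 = 77.01 mm·m/s
Steady-state rate R = (F_in − F_out)/L = (141.78 − 77.01) / 260000 m = 2.491e-04 mm/s.
R = 2.491e-04 × 3600 = 0.897 mm/hr.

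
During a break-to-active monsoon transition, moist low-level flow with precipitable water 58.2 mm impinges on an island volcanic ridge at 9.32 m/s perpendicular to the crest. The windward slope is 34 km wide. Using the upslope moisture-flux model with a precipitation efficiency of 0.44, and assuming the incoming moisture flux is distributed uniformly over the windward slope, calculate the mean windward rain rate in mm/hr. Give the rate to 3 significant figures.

Incoming column moisture flux per unit ridge length: F = V × PW = 9.32 × 58.2 = 542.424 mm·m/s.
Spread over the 34 km slope with efficiency ε = 0.44: R = ε·F/W = 0.44 × 542.424 / 34000 m = 7.020e-03 mm/s.
R = 7.020e-03 × 3600 = 25.3 mm/hr.

R ≈ 25.3 mm/hr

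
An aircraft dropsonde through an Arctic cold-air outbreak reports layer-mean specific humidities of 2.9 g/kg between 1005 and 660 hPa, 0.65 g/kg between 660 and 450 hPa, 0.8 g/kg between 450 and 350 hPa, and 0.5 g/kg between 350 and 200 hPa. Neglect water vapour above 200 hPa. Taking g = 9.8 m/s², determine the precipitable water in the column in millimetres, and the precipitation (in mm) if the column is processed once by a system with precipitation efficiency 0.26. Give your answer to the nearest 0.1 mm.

Precipitable water is the column-integrated vapour mass per unit area: PW = (1/g) Σ q̄ Δp, with q in kg/kg and Δp in Pa (1 kg/m² of water = 1 mm).
Layer 1005–660 hPa: Δp = 345 hPa = 34500 Pa, q̄ = 0.0029 kg/kg → 0.0029 × 34500 / 9.8 = 10.21 mm
Layer 660–450 hPa: Δp = 210 hPa = 21000 Pa, q̄ = 0.00065 kg/kg → 0.00065 × 21000 / 9.8 = 1.39 mm
Layer 450–350 hPa: Δp = 100 hPa = 10000 Pa, q̄ = 0.0008 kg/kg → 0.0008 × 10000 / 9.8 = 0.82 mm
Layer 350–200 hPa: Δp = 150 hPa = 15000 Pa, q̄ = 0.0005 kg/kg → 0.0005 × 15000 / 9.8 = 0.77 mm
PW = 10.21 + 1.39 + 0.82 + 0.77 = 13.19 ≈ 13.2 mm.
Precipitation = ε × PW = 0.26 × 13.2 = 3.4 mm.

PW ≈ 13.2 mm; precipitation ≈ 3.4 mm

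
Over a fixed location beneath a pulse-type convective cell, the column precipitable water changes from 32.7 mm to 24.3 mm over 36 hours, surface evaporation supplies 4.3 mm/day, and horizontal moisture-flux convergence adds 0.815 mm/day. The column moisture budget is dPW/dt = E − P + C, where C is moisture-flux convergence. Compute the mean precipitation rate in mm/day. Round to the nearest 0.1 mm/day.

P ≈ 10.7 mm/day

dPW/dt = (24.3 − 32.7) mm / (36/24 day) = -5.600 mm/day.
P = E + C − dPW/dt = 4.3 + (0.815) − (-5.600) = 10.7 mm/day.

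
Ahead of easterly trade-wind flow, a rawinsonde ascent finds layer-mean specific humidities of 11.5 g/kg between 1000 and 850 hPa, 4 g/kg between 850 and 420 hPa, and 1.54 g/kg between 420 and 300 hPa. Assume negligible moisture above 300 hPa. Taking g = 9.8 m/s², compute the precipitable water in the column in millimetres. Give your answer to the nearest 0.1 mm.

PW ≈ 37.0 mm

Precipitable water is the column-integrated vapour mass per unit area: PW = (1/g) Σ q̄ Δp, with q in kg/kg and Δp in Pa (1 kg/m² of water = 1 mm).
Layer 1000–850 hPa: Δp = 150 hPa = 15000 Pa, q̄ = 0.0115 kg/kg → 0.0115 × 15000 / 9.8 = 17.60 mm
Layer 850–420 hPa: Δp = 430 hPa = 43000 Pa, q̄ = 0.004 kg/kg → 0.004 × 43000 / 9.8 = 17.55 mm
Layer 420–300 hPa: Δp = 120 hPa = 12000 Pa, q̄ = 0.00154 kg/kg → 0.00154 × 12000 / 9.8 = 1.89 mm
PW = 17.60 + 17.55 + 1.89 = 37.04 ≈ 37.0 mm.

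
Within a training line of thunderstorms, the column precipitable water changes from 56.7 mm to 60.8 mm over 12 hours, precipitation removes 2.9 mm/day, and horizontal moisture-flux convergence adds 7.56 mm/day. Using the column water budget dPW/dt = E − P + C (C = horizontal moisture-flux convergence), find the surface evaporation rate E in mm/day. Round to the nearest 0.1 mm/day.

dPW/dt = (60.8 − 56.7) mm / (12/24 day) = +8.200 mm/day.
E = dPW/dt + P − C = (+8.200) + 2.9 − (7.56) = 3.5 mm/day.

E ≈ 3.5 mm/day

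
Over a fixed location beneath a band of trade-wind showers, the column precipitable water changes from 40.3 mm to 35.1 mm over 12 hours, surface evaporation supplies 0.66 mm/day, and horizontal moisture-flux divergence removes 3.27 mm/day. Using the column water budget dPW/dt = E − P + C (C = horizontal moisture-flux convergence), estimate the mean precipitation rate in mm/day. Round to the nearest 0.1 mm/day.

dPW/dt = (35.1 − 40.3) mm / (12/24 day) = -10.400 mm/day.
P = E + C − dPW/dt = 0.66 + (-3.27) − (-10.400) = 7.8 mm/day.

P ≈ 7.8 mm/day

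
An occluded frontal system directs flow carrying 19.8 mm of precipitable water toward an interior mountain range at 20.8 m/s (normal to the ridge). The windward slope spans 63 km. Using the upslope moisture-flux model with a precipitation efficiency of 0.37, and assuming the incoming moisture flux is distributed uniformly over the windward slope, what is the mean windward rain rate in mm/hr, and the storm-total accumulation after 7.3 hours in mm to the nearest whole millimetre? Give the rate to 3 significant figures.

Incoming column moisture flux per unit ridge length: F = V × PW = 20.8 × 19.8 = 411.84 mm·m/s.
Spread over the 63 km slope with efficiency ε = 0.37: R = ε·F/W = 0.37 × 411.84 / 63000 m = 2.419e-03 mm/s.
R = 2.419e-03 × 3600 = 8.71 mm/hr.
Over 7.3 h: total = 8.71 × 7.3 = 63.583 ≈ 64 mm.

R ≈ 8.71 mm/hr; total ≈ 64 mm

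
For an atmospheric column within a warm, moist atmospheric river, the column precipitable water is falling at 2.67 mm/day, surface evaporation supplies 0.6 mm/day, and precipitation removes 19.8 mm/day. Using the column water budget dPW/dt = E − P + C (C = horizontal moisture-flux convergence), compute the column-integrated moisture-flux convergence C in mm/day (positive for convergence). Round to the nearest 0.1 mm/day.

dPW/dt = -2.67 mm/day.
C = dPW/dt − E + P = (-2.67) − 0.6 + 19.8 = 16.5 mm/day.

C ≈ 16.5 mm/day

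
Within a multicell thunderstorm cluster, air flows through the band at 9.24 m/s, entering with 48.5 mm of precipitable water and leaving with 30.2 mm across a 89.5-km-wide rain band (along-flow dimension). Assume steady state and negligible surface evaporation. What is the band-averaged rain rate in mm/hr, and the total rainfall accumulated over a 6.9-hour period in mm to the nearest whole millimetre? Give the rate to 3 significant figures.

R ≈ 6.80 mm/hr; total ≈ 47 mm

Column moisture flux per unit crosswind length is F = V × PW.
Inflow: F_in = 9.24 × 48.5 = 448.14 mm·m/s
Outflow: F_out = 9.24 × 30.2 = 279.048 mm·m/s
Steady-state rate R = (F_in − F_out)/L = (448.14 − 279.048) / 89500 m = 1.889e-03 mm/s.
R = 1.889e-03 × 3600 = 6.80 mm/hr.
Over 6.9 h: total = 6.80 × 6.9 = 46.92 ≈ 47 mm.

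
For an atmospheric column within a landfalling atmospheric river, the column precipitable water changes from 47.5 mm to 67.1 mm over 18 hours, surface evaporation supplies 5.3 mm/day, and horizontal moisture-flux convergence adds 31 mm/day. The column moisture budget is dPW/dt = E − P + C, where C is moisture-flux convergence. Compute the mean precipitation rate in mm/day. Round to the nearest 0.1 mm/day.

dPW/dt = (67.1 − 47.5) mm / (18/24 day) = +26.133 mm/day.
P = E + C − dPW/dt = 5.3 + (31) − (+26.133) = 10.2 mm/day.

P ≈ 10.2 mm/day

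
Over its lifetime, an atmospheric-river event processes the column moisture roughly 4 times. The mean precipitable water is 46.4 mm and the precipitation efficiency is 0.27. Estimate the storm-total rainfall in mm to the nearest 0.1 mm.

Each cycle deposits ε × PW = 0.27 × 46.4 = 12.528 mm.
Over 4 cycles: 4 × 12.528 = 50.1 mm.

rainfall ≈ 50.1 mm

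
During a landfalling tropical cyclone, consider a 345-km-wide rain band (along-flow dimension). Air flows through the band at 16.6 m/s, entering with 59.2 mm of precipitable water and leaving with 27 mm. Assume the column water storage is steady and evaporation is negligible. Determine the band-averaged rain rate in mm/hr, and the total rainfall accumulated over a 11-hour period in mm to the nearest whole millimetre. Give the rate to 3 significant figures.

Column moisture flux per unit crosswind length is F = V × PW.
Inflow: F_in = 16.6 × 59.2 = 982.72 mm·m/s
Outflow: F_out = 16.6 × 27 = 448.2 mm·m/s
Steady-state rate R = (F_in − F_out)/L = (982.72 − 448.2) / 345000 m = 1.549e-03 mm/s.
R = 1.549e-03 × 3600 = 5.58 mm/hr.
Over 11 h: total = 5.58 × 11 = 61.38 ≈ 61 mm.

R ≈ 5.58 mm/hr; total ≈ 61 mm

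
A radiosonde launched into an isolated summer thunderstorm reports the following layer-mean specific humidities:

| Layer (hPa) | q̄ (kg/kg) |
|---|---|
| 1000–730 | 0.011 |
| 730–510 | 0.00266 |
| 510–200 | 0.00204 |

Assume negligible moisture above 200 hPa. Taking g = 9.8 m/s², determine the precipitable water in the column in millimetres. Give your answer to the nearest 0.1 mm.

Precipitable water is the column-integrated vapour mass per unit area: PW = (1/g) Σ q̄ Δp, with q in kg/kg and Δp in Pa (1 kg/m² of water = 1 mm).
Layer 1000–730 hPa: Δp = 270 hPa = 27000 Pa, q̄ = 0.011 kg/kg → 0.011 × 27000 / 9.8 = 30.31 mm
Layer 730–510 hPa: Δp = 220 hPa = 22000 Pa, q̄ = 0.00266 kg/kg → 0.00266 × 22000 / 9.8 = 5.97 mm
Layer 510–200 hPa: Δp = 310 hPa = 31000 Pa, q̄ = 0.00204 kg/kg → 0.00204 × 31000 / 9.8 = 6.45 mm
PW = 30.31 + 5.97 + 6.45 = 42.73 ≈ 42.7 mm.

PW ≈ 42.7 mm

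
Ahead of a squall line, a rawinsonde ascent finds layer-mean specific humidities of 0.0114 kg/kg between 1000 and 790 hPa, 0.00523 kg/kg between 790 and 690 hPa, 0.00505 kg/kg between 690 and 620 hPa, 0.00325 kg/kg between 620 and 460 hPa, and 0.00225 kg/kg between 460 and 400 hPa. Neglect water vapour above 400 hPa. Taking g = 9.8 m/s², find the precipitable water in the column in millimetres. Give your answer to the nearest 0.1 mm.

Precipitable water is the column-integrated vapour mass per unit area: PW = (1/g) Σ q̄ Δp, with q in kg/kg and Δp in Pa (1 kg/m² of water = 1 mm).
Layer 1000–790 hPa: Δp = 210 hPa = 21000 Pa, q̄ = 0.0114 kg/kg → 0.0114 × 21000 / 9.8 = 24.43 mm
Layer 790–690 hPa: Δp = 100 hPa = 10000 Pa, q̄ = 0.00523 kg/kg → 0.00523 × 10000 / 9.8 = 5.34 mm
Layer 690–620 hPa: Δp = 70 hPa = 7000 Pa, q̄ = 0.00505 kg/kg → 0.00505 × 7000 / 9.8 = 3.61 mm
Layer 620–460 hPa: Δp = 160 hPa = 16000 Pa, q̄ = 0.00325 kg/kg → 0.00325 × 16000 / 9.8 = 5.31 mm
Layer 460–400 hPa: Δp = 60 hPa = 6000 Pa, q̄ = 0.00225 kg/kg → 0.00225 × 6000 / 9.8 = 1.38 mm
PW = 24.43 + 5.34 + 3.61 + 5.31 + 1.38 = 40.07 ≈ 40.1 mm.

PW ≈ 40.1 mm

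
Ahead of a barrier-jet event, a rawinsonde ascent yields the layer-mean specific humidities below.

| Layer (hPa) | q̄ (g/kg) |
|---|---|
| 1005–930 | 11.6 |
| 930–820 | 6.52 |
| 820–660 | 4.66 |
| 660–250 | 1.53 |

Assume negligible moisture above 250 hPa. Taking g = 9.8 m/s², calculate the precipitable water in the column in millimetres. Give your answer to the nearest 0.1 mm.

Precipitable water is the column-integrated vapour mass per unit area: PW = (1/g) Σ q̄ Δp, with q in kg/kg and Δp in Pa (1 kg/m² of water = 1 mm).
Layer 1005–930 hPa: Δp = 75 hPa = 7500 Pa, q̄ = 0.0116 kg/kg → 0.0116 × 7500 / 9.8 = 8.88 mm
Layer 930–820 hPa: Δp = 110 hPa = 11000 Pa, q̄ = 0.00652 kg/kg → 0.00652 × 11000 / 9.8 = 7.32 mm
Layer 820–660 hPa: Δp = 160 hPa = 16000 Pa, q̄ = 0.00466 kg/kg → 0.00466 × 16000 / 9.8 = 7.61 mm
Layer 660–250 hPa: Δp = 410 hPa = 41000 Pa, q̄ = 0.00153 kg/kg → 0.00153 × 41000 / 9.8 = 6.40 mm
PW = 8.88 + 7.32 + 7.61 + 6.40 = 30.21 ≈ 30.2 mm.

PW ≈ 30.2 mm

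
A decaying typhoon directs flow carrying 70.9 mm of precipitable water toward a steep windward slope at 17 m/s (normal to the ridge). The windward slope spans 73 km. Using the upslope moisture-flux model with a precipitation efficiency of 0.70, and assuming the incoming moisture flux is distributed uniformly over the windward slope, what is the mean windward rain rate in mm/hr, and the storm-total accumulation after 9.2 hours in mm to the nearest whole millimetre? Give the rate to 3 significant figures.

Incoming column moisture flux per unit ridge length: F = V × PW = 17 × 70.9 = 1205.3 mm·m/s.
Spread over the 73 km slope with efficiency ε = 0.70: R = ε·F/W = 0.70 × 1205.3 / 73000 m = 1.156e-02 mm/s.
R = 1.156e-02 × 3600 = 41.6 mm/hr.
Over 9.2 h: total = 41.6 × 9.2 = 382.72 ≈ 383 mm.

R ≈ 41.6 mm/hr; total ≈ 383 mm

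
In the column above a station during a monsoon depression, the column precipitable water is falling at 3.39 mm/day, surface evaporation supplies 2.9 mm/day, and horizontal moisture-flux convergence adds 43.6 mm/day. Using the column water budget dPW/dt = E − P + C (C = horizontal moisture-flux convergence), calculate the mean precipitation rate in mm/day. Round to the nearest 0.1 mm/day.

P ≈ 49.9 mm/day

dPW/dt = -3.39 mm/day.
P = E + C − dPW/dt = 2.9 + (43.6) − (-3.39) = 49.9 mm/day.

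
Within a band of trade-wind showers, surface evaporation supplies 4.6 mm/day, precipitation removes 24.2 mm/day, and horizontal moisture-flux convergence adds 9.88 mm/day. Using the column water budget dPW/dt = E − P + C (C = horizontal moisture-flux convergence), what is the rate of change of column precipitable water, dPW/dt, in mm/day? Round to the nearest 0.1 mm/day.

dPW/dt ≈ -9.7 mm/day

dPW/dt = E − P + C = 4.6 − 24.2 + (9.88) = -9.7 mm/day.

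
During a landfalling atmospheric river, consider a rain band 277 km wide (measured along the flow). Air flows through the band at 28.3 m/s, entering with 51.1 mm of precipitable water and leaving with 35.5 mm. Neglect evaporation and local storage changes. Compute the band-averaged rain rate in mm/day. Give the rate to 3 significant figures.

Column moisture flux per unit crosswind length is F = V × PW.
Inflow: F_in = 28.3 × 51.1 = 1446.13 mm·m/s
Outflow: F_out = 28.3 × 35.5 = 1004.65 mm·m/s
Steady-state rate R = (F_in − F_out)/L = (1446.13 − 1004.65) / 277000 m = 1.594e-03 mm/s.
R = 1.594e-03 × 3600 × 24 = 138 mm/day.

R ≈ 138 mm/day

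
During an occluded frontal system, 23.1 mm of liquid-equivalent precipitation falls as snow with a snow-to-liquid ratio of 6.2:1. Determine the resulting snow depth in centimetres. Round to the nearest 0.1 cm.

Snow depth = liquid × ratio = 23.1 mm × 6.2 = 143.22 mm = 14.3 cm.

snow depth ≈ 14.3 cm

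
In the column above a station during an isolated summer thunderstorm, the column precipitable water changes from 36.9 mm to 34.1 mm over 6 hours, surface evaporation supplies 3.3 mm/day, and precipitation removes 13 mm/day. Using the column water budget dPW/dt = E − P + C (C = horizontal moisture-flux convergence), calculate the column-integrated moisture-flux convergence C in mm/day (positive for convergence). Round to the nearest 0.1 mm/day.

C ≈ -1.5 mm/day

dPW/dt = (34.1 − 36.9) mm / (6/24 day) = -11.200 mm/day.
C = dPW/dt − E + P = (-11.200) − 3.3 + 13 = -1.5 mm/day.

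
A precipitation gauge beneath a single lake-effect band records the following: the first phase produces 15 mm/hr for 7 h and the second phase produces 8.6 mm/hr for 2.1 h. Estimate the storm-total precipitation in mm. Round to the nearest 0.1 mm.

Total = Σ Rᵢ Δtᵢ = 15 × 7 + 8.6 × 2.1
      = 105 + 18.06 = 123.1 mm.

total ≈ 123.1 mm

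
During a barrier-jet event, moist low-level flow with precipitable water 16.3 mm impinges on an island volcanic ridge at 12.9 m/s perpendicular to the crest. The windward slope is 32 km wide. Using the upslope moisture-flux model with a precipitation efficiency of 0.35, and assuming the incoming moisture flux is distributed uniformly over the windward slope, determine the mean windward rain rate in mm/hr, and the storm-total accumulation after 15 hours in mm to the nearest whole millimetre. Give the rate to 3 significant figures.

R ≈ 8.28 mm/hr; total ≈ 124 mm

Incoming column moisture flux per unit ridge length: F = V × PW = 12.9 × 16.3 = 210.27 mm·m/s.
Spread over the 32 km slope with efficiency ε = 0.35: R = ε·F/W = 0.35 × 210.27 / 32000 m = 2.300e-03 mm/s.
R = 2.300e-03 × 3600 = 8.28 mm/hr.
Over 15 h: total = 8.28 × 15 = 124.2 ≈ 124 mm.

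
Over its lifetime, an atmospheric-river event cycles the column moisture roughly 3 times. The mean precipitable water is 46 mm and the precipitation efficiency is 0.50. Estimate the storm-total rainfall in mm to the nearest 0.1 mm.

Each cycle deposits ε × PW = 0.50 × 46 = 23 mm.
Over 3 cycles: 3 × 23 = 69.0 mm.

rainfall ≈ 69.0 mm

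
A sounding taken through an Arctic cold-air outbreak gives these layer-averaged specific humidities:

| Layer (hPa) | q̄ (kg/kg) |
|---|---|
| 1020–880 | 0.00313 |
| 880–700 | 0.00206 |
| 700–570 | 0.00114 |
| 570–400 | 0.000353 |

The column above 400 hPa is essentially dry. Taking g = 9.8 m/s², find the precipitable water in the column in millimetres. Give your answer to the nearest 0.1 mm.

PW ≈ 10.4 mm

Precipitable water is the column-integrated vapour mass per unit area: PW = (1/g) Σ q̄ Δp, with q in kg/kg and Δp in Pa (1 kg/m² of water = 1 mm).
Layer 1020–880 hPa: Δp = 140 hPa = 14000 Pa, q̄ = 0.00313 kg/kg → 0.00313 × 14000 / 9.8 = 4.47 mm
Layer 880–700 hPa: Δp = 180 hPa = 18000 Pa, q̄ = 0.00206 kg/kg → 0.00206 × 18000 / 9.8 = 3.78 mm
Layer 700–570 hPa: Δp = 130 hPa = 13000 Pa, q̄ = 0.00114 kg/kg → 0.00114 × 13000 / 9.8 = 1.51 mm
Layer 570–400 hPa: Δp = 170 hPa = 17000 Pa, q̄ = 0.000353 kg/kg → 0.000353 × 17000 / 9.8 = 0.61 mm
PW = 4.47 + 3.78 + 1.51 + 0.61 = 10.37 ≈ 10.4 mm.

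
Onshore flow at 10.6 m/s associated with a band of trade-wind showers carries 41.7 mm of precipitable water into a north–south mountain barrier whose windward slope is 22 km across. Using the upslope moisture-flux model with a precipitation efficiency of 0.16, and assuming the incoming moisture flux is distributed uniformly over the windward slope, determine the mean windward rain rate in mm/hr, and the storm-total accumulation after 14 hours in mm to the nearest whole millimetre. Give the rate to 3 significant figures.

R ≈ 11.6 mm/hr; total ≈ 162 mm

Incoming column moisture flux per unit ridge length: F = V × PW = 10.6 × 41.7 = 442.02 mm·m/s.
Spread over the 22 km slope with efficiency ε = 0.16: R = ε·F/W = 0.16 × 442.02 / 22000 m = 3.215e-03 mm/s.
R = 3.215e-03 × 3600 = 11.6 mm/hr.
Over 14 h: total = 11.6 × 14 = 162.4 ≈ 162 mm.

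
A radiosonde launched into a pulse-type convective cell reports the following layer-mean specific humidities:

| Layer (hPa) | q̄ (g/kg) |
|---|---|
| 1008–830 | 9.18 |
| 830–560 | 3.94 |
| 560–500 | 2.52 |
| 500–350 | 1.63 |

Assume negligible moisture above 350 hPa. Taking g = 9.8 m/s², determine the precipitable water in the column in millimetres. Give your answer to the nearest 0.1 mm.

PW ≈ 31.6 mm

Precipitable water is the column-integrated vapour mass per unit area: PW = (1/g) Σ q̄ Δp, with q in kg/kg and Δp in Pa (1 kg/m² of water = 1 mm).
Layer 1008–830 hPa: Δp = 178 hPa = 17800 Pa, q̄ = 0.00918 kg/kg → 0.00918 × 17800 / 9.8 = 16.67 mm
Layer 830–560 hPa: Δp = 270 hPa = 27000 Pa, q̄ = 0.00394 kg/kg → 0.00394 × 27000 / 9.8 = 10.86 mm
Layer 560–500 hPa: Δp = 60 hPa = 6000 Pa, q̄ = 0.00252 kg/kg → 0.00252 × 6000 / 9.8 = 1.54 mm
Layer 500–350 hPa: Δp = 150 hPa = 15000 Pa, q̄ = 0.00163 kg/kg → 0.00163 × 15000 / 9.8 = 2.49 mm
PW = 16.67 + 10.86 + 1.54 + 2.49 = 31.56 ≈ 31.6 mm.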